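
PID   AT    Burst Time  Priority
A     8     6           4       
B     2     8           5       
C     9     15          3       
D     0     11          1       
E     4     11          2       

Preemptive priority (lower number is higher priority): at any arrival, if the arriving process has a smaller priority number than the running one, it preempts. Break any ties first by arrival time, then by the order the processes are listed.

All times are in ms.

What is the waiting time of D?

Timeline: | D 0-11 | E 11-22 | C 22-37 | A 37-43 | B 43-51 |
Completion: A=43  B=51  C=37  D=11  E=22
Waiting(D) = turnaround − burst = 11 − 11 = 0

0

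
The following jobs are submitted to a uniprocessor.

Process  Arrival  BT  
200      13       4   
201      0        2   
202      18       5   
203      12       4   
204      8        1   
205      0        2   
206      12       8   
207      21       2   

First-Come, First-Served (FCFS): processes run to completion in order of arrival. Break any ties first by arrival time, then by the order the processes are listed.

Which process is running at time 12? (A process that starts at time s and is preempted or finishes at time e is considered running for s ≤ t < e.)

Timeline: | 201 0-2 | 205 2-4 | idle 4-8 | 204 8-9 | idle 9-12 | 203 12-16 | 206 16-24 | 200 24-28 | 202 28-33 | 207 33-35 |
Completion: 200=28  201=2  202=33  203=16  204=9  205=4  206=24  207=35

203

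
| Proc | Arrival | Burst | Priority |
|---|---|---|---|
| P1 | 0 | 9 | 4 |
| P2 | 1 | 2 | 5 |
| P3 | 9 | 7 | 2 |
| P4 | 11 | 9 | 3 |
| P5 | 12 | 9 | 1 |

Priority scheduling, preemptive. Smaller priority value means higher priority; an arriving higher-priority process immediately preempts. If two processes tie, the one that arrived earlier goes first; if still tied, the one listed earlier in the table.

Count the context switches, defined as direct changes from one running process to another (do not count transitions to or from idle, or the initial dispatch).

5

Schedule: | P1 0-9 | P3 9-12 | P5 12-21 | P3 21-25 | P4 25-34 | P2 34-36 |
Completion: P1=9  P2=36  P3=25  P4=34  P5=21
Turnaround (C−A): P1=9  P2=35  P3=16  P4=23  P5=9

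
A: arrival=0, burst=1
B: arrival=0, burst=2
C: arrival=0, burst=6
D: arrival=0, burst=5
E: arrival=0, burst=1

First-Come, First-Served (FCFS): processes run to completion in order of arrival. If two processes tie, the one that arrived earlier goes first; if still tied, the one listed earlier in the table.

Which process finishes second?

B

Gantt: | A 0-1 | B 1-3 | C 3-9 | D 9-14 | E 14-15 |
Completion: A=1  B=3  C=9  D=14  E=15
Finish order: A → B → C → D → E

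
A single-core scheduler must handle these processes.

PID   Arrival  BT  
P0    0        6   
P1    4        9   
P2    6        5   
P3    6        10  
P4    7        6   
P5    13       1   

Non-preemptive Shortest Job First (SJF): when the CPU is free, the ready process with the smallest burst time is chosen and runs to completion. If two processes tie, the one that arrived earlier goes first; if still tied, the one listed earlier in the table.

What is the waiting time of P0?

0

Timeline: | P0 0-6 | P2 6-11 | P4 11-17 | P5 17-18 | P1 18-27 | P3 27-37 |
Completion: P0=6  P1=27  P2=11  P3=37  P4=17  P5=18
Waiting(P0) = turnaround − burst = 6 − 6 = 0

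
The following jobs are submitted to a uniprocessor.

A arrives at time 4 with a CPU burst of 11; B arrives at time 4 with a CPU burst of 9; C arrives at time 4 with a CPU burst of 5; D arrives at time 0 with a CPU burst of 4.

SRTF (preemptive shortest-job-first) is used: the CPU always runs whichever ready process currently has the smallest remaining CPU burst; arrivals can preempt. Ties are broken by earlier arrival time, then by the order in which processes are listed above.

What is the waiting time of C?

0

Gantt: | D 0-4 | C 4-9 | B 9-18 | A 18-29 |
Completion: A=29  B=18  C=9  D=4
Turnaround (C−A): A=25  B=14  C=5  D=4
Waiting(C) = turnaround − burst = 5 − 5 = 0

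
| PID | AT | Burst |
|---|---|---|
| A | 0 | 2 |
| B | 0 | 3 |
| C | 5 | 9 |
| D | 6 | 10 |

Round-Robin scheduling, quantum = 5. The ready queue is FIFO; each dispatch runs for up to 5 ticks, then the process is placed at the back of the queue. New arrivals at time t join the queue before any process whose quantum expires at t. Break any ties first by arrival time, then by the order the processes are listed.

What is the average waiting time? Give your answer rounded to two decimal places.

Timeline: | A 0-2 | B 2-5 | C 5-10 | D 10-15 | C 15-19 | D 19-24 |
Completion: A=2  B=5  C=19  D=24
Waiting times: A=0, B=2, C=5, D=8
Average waiting = (0+2+5+8) / 4 = 15/4 = 3.75

3.75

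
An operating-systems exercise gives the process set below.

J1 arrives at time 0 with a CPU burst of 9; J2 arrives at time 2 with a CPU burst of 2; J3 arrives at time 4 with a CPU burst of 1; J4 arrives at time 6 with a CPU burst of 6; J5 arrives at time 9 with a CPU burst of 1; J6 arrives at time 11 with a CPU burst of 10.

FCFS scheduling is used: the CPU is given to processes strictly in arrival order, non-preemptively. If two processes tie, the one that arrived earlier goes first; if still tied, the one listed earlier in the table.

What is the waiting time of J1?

Timeline: | J1 0-9 | J2 9-11 | J3 11-12 | J4 12-18 | J5 18-19 | J6 19-29 |
Completion: J1=9  J2=11  J3=12  J4=18  J5=19  J6=29
Turnaround (C−A): J1=9  J2=9  J3=8  J4=12  J5=10  J6=18
Waiting(J1) = turnaround − burst = 9 − 9 = 0

0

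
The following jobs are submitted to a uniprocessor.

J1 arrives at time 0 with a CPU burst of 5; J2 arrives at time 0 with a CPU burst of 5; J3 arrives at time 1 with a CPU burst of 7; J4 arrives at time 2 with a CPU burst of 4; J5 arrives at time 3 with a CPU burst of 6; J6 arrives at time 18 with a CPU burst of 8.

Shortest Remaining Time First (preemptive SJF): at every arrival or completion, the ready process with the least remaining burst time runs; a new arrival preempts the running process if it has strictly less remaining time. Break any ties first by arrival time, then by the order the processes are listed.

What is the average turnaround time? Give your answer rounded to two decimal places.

14.33

Schedule: | J1 0-5 | J4 5-9 | J2 9-14 | J5 14-20 | J3 20-27 | J6 27-35 |
Completion: J1=5  J2=14  J3=27  J4=9  J5=20  J6=35
Turnaround (C−A): J1=5  J2=14  J3=26  J4=7  J5=17  J6=17
Turnaround times: J1=5, J2=14, J3=26, J4=7, J5=17, J6=17
Average turnaround = (5+14+26+7+17+17) / 6 = 86/6 = 14.33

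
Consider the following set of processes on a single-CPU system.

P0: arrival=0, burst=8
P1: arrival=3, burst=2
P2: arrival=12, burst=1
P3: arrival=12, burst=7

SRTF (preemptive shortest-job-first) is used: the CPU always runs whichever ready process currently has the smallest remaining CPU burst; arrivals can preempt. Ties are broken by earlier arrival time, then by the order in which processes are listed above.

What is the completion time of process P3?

20

Gantt: | P0 0-3 | P1 3-5 | P0 5-10 | idle 10-12 | P2 12-13 | P3 13-20 |
Completion: P0=10  P1=5  P2=13  P3=20
Turnaround (C−A): P0=10  P1=2  P2=1  P3=8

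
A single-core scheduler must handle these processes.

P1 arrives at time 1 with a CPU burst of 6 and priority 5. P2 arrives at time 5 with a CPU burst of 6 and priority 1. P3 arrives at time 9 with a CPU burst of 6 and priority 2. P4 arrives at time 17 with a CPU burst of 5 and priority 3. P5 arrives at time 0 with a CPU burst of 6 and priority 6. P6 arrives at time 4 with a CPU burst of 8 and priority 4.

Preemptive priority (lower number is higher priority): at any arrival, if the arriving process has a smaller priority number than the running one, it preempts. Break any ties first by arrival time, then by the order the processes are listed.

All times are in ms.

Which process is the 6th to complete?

P5

Gantt: | P5 0-1 | P1 1-4 | P6 4-5 | P2 5-11 | P3 11-17 | P4 17-22 | P6 22-29 | P1 29-32 | P5 32-37 |
Completion: P1=32  P2=11  P3=17  P4=22  P5=37  P6=29
Turnaround (C−A): P1=31  P2=6  P3=8  P4=5  P5=37  P6=25
Finish order: P2 → P3 → P4 → P6 → P1 → P5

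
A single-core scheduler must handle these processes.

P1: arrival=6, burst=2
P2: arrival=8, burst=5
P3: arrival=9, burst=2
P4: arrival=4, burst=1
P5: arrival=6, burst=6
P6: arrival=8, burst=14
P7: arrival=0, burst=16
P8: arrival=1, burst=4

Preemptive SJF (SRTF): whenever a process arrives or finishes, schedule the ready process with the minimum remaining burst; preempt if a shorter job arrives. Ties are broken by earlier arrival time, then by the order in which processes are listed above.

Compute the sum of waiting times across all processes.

59

Schedule: | P7 0-1 | P8 1-5 | P4 5-6 | P1 6-8 | P2 8-9 | P3 9-11 | P2 11-15 | P5 15-21 | P6 21-35 | P7 35-50 |
Completion: P1=8  P2=15  P3=11  P4=6  P5=21  P6=35  P7=50  P8=5
Turnaround (C−A): P1=2  P2=7  P3=2  P4=2  P5=15  P6=27  P7=50  P8=4
Waiting = turnaround − burst: P1=0, P2=2, P3=0, P4=1, P5=9, P6=13, P7=34, P8=0
Total waiting = 0 + 2 + 0 + 1 + 9 + 13 + 34 + 0 = 59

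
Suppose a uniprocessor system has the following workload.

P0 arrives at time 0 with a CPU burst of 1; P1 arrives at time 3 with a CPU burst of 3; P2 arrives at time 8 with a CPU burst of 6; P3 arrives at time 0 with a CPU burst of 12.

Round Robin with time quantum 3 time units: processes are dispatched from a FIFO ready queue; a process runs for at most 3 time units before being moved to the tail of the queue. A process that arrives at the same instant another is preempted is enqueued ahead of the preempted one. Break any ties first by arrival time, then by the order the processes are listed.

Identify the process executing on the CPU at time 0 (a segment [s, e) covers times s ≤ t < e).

P0

Schedule: | P0 0-1 | P3 1-4 | P1 4-7 | P3 7-10 | P2 10-13 | P3 13-16 | P2 16-19 | P3 19-22 |
Completion: P0=1  P1=7  P2=19  P3=22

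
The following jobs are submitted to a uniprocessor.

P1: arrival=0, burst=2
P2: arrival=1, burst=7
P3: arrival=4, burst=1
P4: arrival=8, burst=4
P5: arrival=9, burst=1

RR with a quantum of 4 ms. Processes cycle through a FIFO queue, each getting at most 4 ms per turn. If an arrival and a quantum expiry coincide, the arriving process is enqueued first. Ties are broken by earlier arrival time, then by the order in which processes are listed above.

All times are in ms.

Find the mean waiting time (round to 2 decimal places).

Timeline: | P1 0-2 | P2 2-6 | P3 6-7 | P2 7-10 | P4 10-14 | P5 14-15 |
Completion: P1=2  P2=10  P3=7  P4=14  P5=15
Waiting times: P1=0, P2=2, P3=2, P4=2, P5=5
Average waiting = (0+2+2+2+5) / 5 = 11/5 = 2.20

2.20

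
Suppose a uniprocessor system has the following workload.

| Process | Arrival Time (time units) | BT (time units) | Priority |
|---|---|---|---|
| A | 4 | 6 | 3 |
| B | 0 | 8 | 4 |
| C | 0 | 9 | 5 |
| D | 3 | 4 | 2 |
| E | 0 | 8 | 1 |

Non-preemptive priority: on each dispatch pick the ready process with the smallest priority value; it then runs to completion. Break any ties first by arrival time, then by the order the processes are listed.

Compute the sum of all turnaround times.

92

Gantt: | E 0-8 | D 8-12 | A 12-18 | B 18-26 | C 26-35 |
Completion: A=18  B=26  C=35  D=12  E=8
Turnaround (C−A): A=14  B=26  C=35  D=9  E=8
Turnaround = completion − arrival: A=14, B=26, C=35, D=9, E=8
Total turnaround = 14 + 26 + 35 + 9 + 8 = 92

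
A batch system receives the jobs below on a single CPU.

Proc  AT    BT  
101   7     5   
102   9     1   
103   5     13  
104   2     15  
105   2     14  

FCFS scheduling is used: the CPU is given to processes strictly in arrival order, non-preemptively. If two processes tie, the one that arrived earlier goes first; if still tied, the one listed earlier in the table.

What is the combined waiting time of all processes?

118

Timeline: | idle 0-2 | 104 2-17 | 105 17-31 | 103 31-44 | 101 44-49 | 102 49-50 |
Completion: 101=49  102=50  103=44  104=17  105=31
Waiting = turnaround − burst: 101=37, 102=40, 103=26, 104=0, 105=15
Total waiting = 37 + 40 + 26 + 0 + 15 = 118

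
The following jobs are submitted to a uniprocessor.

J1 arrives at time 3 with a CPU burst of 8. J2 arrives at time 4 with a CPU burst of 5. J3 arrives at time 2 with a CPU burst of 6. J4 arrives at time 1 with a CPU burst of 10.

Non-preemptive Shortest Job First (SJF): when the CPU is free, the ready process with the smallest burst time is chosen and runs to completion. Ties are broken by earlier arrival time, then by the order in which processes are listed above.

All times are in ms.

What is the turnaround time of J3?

20

Schedule: | idle 0-1 | J4 1-11 | J2 11-16 | J3 16-22 | J1 22-30 |
Completion: J1=30  J2=16  J3=22  J4=11
Turnaround(J3) = completion − arrival = 22 − 2 = 20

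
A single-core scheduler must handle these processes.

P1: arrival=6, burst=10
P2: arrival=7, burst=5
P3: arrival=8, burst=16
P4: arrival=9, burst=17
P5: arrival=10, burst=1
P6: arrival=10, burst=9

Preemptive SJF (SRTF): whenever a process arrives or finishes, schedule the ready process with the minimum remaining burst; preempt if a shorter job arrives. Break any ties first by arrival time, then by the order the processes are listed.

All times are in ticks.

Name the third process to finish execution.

Timeline: | idle 0-6 | P1 6-7 | P2 7-10 | P5 10-11 | P2 11-13 | P1 13-22 | P6 22-31 | P3 31-47 | P4 47-64 |
Completion: P1=22  P2=13  P3=47  P4=64  P5=11  P6=31
Finish order: P5 → P2 → P1 → P6 → P3 → P4

P1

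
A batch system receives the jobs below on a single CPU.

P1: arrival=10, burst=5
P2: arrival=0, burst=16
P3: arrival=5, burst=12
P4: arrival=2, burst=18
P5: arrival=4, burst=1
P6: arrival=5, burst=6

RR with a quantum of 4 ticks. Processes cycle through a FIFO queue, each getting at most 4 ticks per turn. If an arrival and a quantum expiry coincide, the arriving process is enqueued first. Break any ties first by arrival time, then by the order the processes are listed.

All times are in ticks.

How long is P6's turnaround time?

Timeline: | P2 0-4 | P4 4-8 | P5 8-9 | P2 9-13 | P3 13-17 | P6 17-21 | P4 21-25 | P1 25-29 | P2 29-33 | P3 33-37 | P6 37-39 | P4 39-43 | P1 43-44 | P2 44-48 | P3 48-52 | P4 52-58 |
Completion: P1=44  P2=48  P3=52  P4=58  P5=9  P6=39
Turnaround (C−A): P1=34  P2=48  P3=47  P4=56  P5=5  P6=34
Turnaround(P6) = completion − arrival = 39 − 5 = 34

34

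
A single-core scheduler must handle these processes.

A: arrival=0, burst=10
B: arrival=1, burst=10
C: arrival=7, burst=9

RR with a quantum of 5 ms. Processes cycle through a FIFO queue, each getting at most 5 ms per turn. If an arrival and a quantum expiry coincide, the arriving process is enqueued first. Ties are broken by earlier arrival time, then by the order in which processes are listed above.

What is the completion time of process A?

Timeline: | A 0-5 | B 5-10 | A 10-15 | C 15-20 | B 20-25 | C 25-29 |
Completion: A=15  B=25  C=29

15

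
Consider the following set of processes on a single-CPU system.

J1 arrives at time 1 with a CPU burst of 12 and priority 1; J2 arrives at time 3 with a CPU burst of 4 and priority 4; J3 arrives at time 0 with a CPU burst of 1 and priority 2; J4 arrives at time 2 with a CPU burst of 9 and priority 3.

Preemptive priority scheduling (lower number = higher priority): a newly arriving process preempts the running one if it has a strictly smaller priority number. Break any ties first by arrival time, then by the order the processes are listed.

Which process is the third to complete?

J4

Schedule: | J3 0-1 | J1 1-13 | J4 13-22 | J2 22-26 |
Completion: J1=13  J2=26  J3=1  J4=22
Finish order: J3 → J1 → J4 → J2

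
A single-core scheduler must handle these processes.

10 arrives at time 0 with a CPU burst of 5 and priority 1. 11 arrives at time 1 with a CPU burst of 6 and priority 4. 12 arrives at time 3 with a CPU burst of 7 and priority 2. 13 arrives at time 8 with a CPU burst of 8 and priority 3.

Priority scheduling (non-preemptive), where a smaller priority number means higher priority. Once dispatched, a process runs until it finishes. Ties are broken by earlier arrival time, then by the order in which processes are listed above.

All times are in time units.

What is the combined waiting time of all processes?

25

Timeline: | 10 0-5 | 12 5-12 | 13 12-20 | 11 20-26 |
Completion: 10=5  11=26  12=12  13=20
Turnaround (C−A): 10=5  11=25  12=9  13=12
Waiting = turnaround − burst: 10=0, 11=19, 12=2, 13=4
Total waiting = 0 + 19 + 2 + 4 = 25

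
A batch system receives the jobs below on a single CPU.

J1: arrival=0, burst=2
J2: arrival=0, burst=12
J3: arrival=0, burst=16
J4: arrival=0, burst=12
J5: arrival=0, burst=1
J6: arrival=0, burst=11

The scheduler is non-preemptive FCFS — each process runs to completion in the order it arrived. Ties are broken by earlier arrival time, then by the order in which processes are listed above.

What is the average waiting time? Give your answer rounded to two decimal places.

21.83

Schedule: | J1 0-2 | J2 2-14 | J3 14-30 | J4 30-42 | J5 42-43 | J6 43-54 |
Completion: J1=2  J2=14  J3=30  J4=42  J5=43  J6=54
Turnaround (C−A): J1=2  J2=14  J3=30  J4=42  J5=43  J6=54
Waiting times: J1=0, J2=2, J3=14, J4=30, J5=42, J6=43
Average waiting = (0+2+14+30+42+43) / 6 = 131/6 = 21.83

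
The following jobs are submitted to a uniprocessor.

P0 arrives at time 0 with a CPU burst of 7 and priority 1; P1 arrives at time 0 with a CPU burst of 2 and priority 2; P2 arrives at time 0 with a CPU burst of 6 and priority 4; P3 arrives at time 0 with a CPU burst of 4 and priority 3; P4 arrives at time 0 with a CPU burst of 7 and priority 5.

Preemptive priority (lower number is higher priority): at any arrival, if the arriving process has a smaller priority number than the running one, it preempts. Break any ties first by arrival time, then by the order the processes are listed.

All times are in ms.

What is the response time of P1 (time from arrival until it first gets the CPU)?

Timeline: | P0 0-7 | P1 7-9 | P3 9-13 | P2 13-19 | P4 19-26 |
Completion: P0=7  P1=9  P2=19  P3=13  P4=26
Response(P1) = first start − arrival = 7 − 0 = 7

7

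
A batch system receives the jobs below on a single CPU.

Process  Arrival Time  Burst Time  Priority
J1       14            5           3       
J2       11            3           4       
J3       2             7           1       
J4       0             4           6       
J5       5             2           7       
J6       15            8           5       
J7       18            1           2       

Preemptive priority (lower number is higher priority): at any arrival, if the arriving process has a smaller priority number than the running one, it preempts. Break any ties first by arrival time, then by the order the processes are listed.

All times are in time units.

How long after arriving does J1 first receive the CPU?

0

Schedule: | J4 0-2 | J3 2-9 | J4 9-11 | J2 11-14 | J1 14-18 | J7 18-19 | J1 19-20 | J6 20-28 | J5 28-30 |
Completion: J1=20  J2=14  J3=9  J4=11  J5=30  J6=28  J7=19
Response(J1) = first start − arrival = 14 − 14 = 0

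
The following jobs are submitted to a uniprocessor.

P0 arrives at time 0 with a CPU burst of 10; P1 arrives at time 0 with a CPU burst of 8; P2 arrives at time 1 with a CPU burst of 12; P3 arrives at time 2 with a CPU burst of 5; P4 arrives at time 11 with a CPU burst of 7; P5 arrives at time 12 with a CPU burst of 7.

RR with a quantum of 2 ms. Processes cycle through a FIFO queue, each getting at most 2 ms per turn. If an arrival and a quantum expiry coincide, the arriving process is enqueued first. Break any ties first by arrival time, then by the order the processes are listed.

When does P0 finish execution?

39

Timeline: | P0 0-2 | P1 2-4 | P2 4-6 | P3 6-8 | P0 8-10 | P1 10-12 | P2 12-14 | P3 14-16 | P0 16-18 | P4 18-20 | P5 20-22 | P1 22-24 | P2 24-26 | P3 26-27 | P0 27-29 | P4 29-31 | P5 31-33 | P1 33-35 | P2 35-37 | P0 37-39 | P4 39-41 | P5 41-43 | P2 43-45 | P4 45-46 | P5 46-47 | P2 47-49 |
Completion: P0=39  P1=35  P2=49  P3=27  P4=46  P5=47
Turnaround (C−A): P0=39  P1=35  P2=48  P3=25  P4=35  P5=35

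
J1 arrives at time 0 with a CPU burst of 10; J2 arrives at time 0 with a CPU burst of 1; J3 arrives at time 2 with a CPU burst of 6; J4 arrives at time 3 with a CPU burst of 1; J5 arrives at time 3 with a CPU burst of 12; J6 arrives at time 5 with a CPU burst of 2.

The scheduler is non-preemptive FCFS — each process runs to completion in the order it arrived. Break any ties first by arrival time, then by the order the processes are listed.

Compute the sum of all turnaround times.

105

Schedule: | J1 0-10 | J2 10-11 | J3 11-17 | J4 17-18 | J5 18-30 | J6 30-32 |
Completion: J1=10  J2=11  J3=17  J4=18  J5=30  J6=32
Turnaround (C−A): J1=10  J2=11  J3=15  J4=15  J5=27  J6=27
Turnaround = completion − arrival: J1=10, J2=11, J3=15, J4=15, J5=27, J6=27
Total turnaround = 10 + 11 + 15 + 15 + 27 + 27 = 105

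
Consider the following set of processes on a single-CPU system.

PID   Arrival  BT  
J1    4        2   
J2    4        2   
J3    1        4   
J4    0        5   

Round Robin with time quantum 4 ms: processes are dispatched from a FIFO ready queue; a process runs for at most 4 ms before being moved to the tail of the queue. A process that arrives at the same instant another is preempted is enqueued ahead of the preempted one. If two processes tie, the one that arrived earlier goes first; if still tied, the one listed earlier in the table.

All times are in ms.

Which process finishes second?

J1

Gantt: | J4 0-4 | J3 4-8 | J1 8-10 | J2 10-12 | J4 12-13 |
Completion: J1=10  J2=12  J3=8  J4=13
Turnaround (C−A): J1=6  J2=8  J3=7  J4=13
Finish order: J3 → J1 → J2 → J4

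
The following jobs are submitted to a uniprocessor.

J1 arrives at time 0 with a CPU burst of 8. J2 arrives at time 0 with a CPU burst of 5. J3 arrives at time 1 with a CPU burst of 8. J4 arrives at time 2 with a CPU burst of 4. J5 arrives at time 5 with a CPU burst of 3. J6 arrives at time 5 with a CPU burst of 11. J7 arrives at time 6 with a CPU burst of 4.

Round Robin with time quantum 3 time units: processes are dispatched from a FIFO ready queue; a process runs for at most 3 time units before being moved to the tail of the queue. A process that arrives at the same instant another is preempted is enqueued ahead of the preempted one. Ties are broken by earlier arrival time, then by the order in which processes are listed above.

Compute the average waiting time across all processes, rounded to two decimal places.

23.00

Schedule: | J1 0-3 | J2 3-6 | J3 6-9 | J4 9-12 | J1 12-15 | J5 15-18 | J6 18-21 | J7 21-24 | J2 24-26 | J3 26-29 | J4 29-30 | J1 30-32 | J6 32-35 | J7 35-36 | J3 36-38 | J6 38-43 |
Completion: J1=32  J2=26  J3=38  J4=30  J5=18  J6=43  J7=36
Waiting times: J1=24, J2=21, J3=29, J4=24, J5=10, J6=27, J7=26
Average waiting = (24+21+29+24+10+27+26) / 7 = 161/7 = 23.00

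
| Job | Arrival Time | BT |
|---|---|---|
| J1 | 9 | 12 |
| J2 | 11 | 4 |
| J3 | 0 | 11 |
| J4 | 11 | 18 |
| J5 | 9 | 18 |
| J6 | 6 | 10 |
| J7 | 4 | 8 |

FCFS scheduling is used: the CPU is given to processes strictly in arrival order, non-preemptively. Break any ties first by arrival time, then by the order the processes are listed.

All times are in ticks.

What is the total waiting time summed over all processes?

172

Schedule: | J3 0-11 | J7 11-19 | J6 19-29 | J1 29-41 | J5 41-59 | J2 59-63 | J4 63-81 |
Completion: J1=41  J2=63  J3=11  J4=81  J5=59  J6=29  J7=19
Turnaround (C−A): J1=32  J2=52  J3=11  J4=70  J5=50  J6=23  J7=15
Waiting = turnaround − burst: J1=20, J2=48, J3=0, J4=52, J5=32, J6=13, J7=7
Total waiting = 20 + 48 + 0 + 52 + 32 + 13 + 7 = 172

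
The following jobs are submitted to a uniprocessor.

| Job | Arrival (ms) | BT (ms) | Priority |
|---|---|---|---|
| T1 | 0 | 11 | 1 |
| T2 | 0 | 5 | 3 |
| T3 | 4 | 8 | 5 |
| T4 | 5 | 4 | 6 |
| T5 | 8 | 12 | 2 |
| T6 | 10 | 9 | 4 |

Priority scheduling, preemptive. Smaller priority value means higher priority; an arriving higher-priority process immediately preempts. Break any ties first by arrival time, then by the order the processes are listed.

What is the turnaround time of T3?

41

Gantt: | T1 0-11 | T5 11-23 | T2 23-28 | T6 28-37 | T3 37-45 | T4 45-49 |
Completion: T1=11  T2=28  T3=45  T4=49  T5=23  T6=37
Turnaround(T3) = completion − arrival = 45 − 4 = 41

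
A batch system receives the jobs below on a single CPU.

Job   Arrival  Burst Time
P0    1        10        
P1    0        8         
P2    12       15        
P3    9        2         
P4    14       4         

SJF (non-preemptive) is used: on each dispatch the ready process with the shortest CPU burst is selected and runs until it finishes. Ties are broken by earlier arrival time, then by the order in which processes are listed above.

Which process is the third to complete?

Gantt: | P1 0-8 | P0 8-18 | P3 18-20 | P4 20-24 | P2 24-39 |
Completion: P0=18  P1=8  P2=39  P3=20  P4=24
Turnaround (C−A): P0=17  P1=8  P2=27  P3=11  P4=10
Finish order: P1 → P0 → P3 → P4 → P2

P3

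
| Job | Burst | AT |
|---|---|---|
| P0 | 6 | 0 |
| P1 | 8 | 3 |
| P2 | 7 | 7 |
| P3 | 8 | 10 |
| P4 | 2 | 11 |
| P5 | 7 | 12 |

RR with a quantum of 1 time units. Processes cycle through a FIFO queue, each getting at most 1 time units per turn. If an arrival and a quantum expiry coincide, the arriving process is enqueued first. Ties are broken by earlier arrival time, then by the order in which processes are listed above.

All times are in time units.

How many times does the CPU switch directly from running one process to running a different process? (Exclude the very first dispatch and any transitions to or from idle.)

35

Schedule: | P0 0-3 | P1 3-4 | P0 4-5 | P1 5-6 | P0 6-7 | P1 7-8 | P2 8-9 | P0 9-10 | P1 10-11 | P2 11-12 | P3 12-13 | P4 13-14 | P1 14-15 | P5 15-16 | P2 16-17 | P3 17-18 | P4 18-19 | P1 19-20 | P5 20-21 | P2 21-22 | P3 22-23 | P1 23-24 | P5 24-25 | P2 25-26 | P3 26-27 | P1 27-28 | P5 28-29 | P2 29-30 | P3 30-31 | P5 31-32 | P2 32-33 | P3 33-34 | P5 34-35 | P3 35-36 | P5 36-37 | P3 37-38 |
Completion: P0=10  P1=28  P2=33  P3=38  P4=19  P5=37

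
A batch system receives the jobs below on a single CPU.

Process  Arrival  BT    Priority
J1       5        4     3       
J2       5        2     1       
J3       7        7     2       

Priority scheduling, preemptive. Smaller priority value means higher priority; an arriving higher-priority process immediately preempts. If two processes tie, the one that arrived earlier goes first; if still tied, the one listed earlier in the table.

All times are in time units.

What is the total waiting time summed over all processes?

9

Schedule: | idle 0-5 | J2 5-7 | J3 7-14 | J1 14-18 |
Completion: J1=18  J2=7  J3=14
Turnaround (C−A): J1=13  J2=2  J3=7
Waiting = turnaround − burst: J1=9, J2=0, J3=0
Total waiting = 9 + 0 + 0 = 9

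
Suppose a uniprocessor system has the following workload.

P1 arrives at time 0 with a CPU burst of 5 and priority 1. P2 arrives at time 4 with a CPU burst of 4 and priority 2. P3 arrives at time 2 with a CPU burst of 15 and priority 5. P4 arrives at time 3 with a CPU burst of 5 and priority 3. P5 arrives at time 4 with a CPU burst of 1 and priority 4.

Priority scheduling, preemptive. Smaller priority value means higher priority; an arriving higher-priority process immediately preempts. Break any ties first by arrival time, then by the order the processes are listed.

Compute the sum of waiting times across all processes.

Schedule: | P1 0-5 | P2 5-9 | P4 9-14 | P5 14-15 | P3 15-30 |
Completion: P1=5  P2=9  P3=30  P4=14  P5=15
Turnaround (C−A): P1=5  P2=5  P3=28  P4=11  P5=11
Waiting = turnaround − burst: P1=0, P2=1, P3=13, P4=6, P5=10
Total waiting = 0 + 1 + 13 + 6 + 10 = 30

30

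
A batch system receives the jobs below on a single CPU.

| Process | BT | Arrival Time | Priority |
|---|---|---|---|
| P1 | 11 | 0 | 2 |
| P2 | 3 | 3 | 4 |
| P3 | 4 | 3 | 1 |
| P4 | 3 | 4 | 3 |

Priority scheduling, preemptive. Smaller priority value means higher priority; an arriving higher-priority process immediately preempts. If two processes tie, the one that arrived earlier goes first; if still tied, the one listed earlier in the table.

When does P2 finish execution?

21

Gantt: | P1 0-3 | P3 3-7 | P1 7-15 | P4 15-18 | P2 18-21 |
Completion: P1=15  P2=21  P3=7  P4=18
Turnaround (C−A): P1=15  P2=18  P3=4  P4=14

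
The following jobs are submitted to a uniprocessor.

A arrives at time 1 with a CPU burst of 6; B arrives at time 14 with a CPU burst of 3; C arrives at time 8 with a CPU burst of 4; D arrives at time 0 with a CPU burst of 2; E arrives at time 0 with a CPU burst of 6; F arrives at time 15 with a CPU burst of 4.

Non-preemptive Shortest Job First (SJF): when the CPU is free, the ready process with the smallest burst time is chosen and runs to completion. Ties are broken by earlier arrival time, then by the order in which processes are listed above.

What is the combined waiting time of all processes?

23

Timeline: | D 0-2 | E 2-8 | C 8-12 | A 12-18 | B 18-21 | F 21-25 |
Completion: A=18  B=21  C=12  D=2  E=8  F=25
Turnaround (C−A): A=17  B=7  C=4  D=2  E=8  F=10
Waiting = turnaround − burst: A=11, B=4, C=0, D=0, E=2, F=6
Total waiting = 11 + 4 + 0 + 0 + 2 + 6 = 23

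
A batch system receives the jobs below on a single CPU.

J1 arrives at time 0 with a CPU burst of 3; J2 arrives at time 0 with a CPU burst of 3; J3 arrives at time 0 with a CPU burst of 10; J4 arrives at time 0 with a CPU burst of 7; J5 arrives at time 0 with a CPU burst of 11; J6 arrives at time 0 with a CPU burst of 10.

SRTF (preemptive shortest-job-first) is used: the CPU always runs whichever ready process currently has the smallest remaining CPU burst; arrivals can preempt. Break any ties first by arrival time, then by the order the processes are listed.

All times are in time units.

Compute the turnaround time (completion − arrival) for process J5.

44

Gantt: | J1 0-3 | J2 3-6 | J4 6-13 | J3 13-23 | J6 23-33 | J5 33-44 |
Completion: J1=3  J2=6  J3=23  J4=13  J5=44  J6=33
Turnaround (C−A): J1=3  J2=6  J3=23  J4=13  J5=44  J6=33
Turnaround(J5) = completion − arrival = 44 − 0 = 44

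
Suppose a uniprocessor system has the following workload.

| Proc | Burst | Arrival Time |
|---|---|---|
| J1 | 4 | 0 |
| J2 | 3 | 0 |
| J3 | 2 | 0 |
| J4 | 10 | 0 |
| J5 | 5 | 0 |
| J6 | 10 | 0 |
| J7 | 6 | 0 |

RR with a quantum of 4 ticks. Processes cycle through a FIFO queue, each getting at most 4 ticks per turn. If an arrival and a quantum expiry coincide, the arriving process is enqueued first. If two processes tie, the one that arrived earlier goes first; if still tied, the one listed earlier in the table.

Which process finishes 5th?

J7

Schedule: | J1 0-4 | J2 4-7 | J3 7-9 | J4 9-13 | J5 13-17 | J6 17-21 | J7 21-25 | J4 25-29 | J5 29-30 | J6 30-34 | J7 34-36 | J4 36-38 | J6 38-40 |
Completion: J1=4  J2=7  J3=9  J4=38  J5=30  J6=40  J7=36
Turnaround (C−A): J1=4  J2=7  J3=9  J4=38  J5=30  J6=40  J7=36
Finish order: J1 → J2 → J3 → J5 → J7 → J4 → J6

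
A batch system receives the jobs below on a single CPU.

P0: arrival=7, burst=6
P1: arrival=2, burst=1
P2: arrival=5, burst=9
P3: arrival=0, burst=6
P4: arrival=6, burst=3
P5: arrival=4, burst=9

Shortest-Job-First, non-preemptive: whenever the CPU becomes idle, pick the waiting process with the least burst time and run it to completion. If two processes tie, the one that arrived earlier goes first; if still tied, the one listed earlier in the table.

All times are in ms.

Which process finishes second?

P1

Gantt: | P3 0-6 | P1 6-7 | P4 7-10 | P0 10-16 | P5 16-25 | P2 25-34 |
Completion: P0=16  P1=7  P2=34  P3=6  P4=10  P5=25
Finish order: P3 → P1 → P4 → P0 → P5 → P2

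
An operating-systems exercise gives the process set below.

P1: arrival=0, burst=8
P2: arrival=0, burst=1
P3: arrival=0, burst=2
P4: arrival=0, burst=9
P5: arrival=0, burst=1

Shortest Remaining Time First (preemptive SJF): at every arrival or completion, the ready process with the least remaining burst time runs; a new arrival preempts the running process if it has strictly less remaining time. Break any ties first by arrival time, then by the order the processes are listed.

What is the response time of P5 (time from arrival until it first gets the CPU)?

1

Gantt: | P2 0-1 | P5 1-2 | P3 2-4 | P1 4-12 | P4 12-21 |
Completion: P1=12  P2=1  P3=4  P4=21  P5=2
Response(P5) = first start − arrival = 1 − 0 = 1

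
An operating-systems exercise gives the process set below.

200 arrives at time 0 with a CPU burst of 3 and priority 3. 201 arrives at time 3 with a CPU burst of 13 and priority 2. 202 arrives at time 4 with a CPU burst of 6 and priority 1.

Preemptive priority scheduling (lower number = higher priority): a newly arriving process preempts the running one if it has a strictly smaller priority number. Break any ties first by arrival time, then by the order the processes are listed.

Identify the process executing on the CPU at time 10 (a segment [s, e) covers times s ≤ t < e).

201

Gantt: | 200 0-3 | 201 3-4 | 202 4-10 | 201 10-22 |
Completion: 200=3  201=22  202=10
Turnaround (C−A): 200=3  201=19  202=6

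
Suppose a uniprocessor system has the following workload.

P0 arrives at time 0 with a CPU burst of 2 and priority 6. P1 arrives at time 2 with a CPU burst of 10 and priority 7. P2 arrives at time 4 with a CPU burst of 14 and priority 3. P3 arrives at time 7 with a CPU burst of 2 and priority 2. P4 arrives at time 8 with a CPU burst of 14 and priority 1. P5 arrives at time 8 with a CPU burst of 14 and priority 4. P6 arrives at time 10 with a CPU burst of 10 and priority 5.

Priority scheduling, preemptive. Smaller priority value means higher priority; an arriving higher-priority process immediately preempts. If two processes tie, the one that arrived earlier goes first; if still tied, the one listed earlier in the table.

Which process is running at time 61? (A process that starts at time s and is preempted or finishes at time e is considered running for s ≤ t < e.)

P1

Gantt: | P0 0-2 | P1 2-4 | P2 4-7 | P3 7-8 | P4 8-22 | P3 22-23 | P2 23-34 | P5 34-48 | P6 48-58 | P1 58-66 |
Completion: P0=2  P1=66  P2=34  P3=23  P4=22  P5=48  P6=58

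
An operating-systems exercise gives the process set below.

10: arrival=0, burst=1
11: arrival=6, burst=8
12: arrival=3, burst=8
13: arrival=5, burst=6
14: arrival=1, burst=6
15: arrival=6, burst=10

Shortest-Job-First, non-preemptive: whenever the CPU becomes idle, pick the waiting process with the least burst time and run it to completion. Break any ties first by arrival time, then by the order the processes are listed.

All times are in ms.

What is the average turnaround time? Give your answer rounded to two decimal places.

14.83

Gantt: | 10 0-1 | 14 1-7 | 13 7-13 | 12 13-21 | 11 21-29 | 15 29-39 |
Completion: 10=1  11=29  12=21  13=13  14=7  15=39
Turnaround (C−A): 10=1  11=23  12=18  13=8  14=6  15=33
Turnaround times: 10=1, 11=23, 12=18, 13=8, 14=6, 15=33
Average turnaround = (1+23+18+8+6+33) / 6 = 89/6 = 14.83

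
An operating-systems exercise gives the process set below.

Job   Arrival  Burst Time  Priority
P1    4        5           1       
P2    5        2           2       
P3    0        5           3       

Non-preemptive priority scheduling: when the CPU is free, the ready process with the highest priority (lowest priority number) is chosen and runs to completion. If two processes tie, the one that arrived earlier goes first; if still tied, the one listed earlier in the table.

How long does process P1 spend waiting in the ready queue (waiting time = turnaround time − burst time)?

1

Timeline: | P3 0-5 | P1 5-10 | P2 10-12 |
Completion: P1=10  P2=12  P3=5
Turnaround (C−A): P1=6  P2=7  P3=5
Waiting(P1) = turnaround − burst = 6 − 5 = 1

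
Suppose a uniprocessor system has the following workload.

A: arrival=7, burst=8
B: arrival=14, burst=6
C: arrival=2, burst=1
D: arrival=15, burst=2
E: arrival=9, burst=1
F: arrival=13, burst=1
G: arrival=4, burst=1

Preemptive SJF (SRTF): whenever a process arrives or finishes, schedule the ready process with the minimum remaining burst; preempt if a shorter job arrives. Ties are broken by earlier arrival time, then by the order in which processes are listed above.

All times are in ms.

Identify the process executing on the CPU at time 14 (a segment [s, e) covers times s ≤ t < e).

A

Timeline: | idle 0-2 | C 2-3 | idle 3-4 | G 4-5 | idle 5-7 | A 7-9 | E 9-10 | A 10-13 | F 13-14 | A 14-17 | D 17-19 | B 19-25 |
Completion: A=17  B=25  C=3  D=19  E=10  F=14  G=5
Turnaround (C−A): A=10  B=11  C=1  D=4  E=1  F=1  G=1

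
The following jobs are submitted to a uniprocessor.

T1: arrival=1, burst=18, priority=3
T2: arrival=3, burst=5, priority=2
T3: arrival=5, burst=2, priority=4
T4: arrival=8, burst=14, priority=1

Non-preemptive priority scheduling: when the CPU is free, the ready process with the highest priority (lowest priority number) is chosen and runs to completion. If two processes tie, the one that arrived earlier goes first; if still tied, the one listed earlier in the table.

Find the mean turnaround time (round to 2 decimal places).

28.25

Gantt: | idle 0-1 | T1 1-19 | T4 19-33 | T2 33-38 | T3 38-40 |
Completion: T1=19  T2=38  T3=40  T4=33
Turnaround times: T1=18, T2=35, T3=35, T4=25
Average turnaround = (18+35+35+25) / 4 = 113/4 = 28.25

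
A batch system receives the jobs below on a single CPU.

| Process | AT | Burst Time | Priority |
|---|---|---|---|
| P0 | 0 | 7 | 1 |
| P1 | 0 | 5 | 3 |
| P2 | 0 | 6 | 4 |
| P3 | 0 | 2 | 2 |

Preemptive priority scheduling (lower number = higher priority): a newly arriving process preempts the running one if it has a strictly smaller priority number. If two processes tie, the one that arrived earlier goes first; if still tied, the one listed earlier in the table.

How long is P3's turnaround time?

Schedule: | P0 0-7 | P3 7-9 | P1 9-14 | P2 14-20 |
Completion: P0=7  P1=14  P2=20  P3=9
Turnaround(P3) = completion − arrival = 9 − 0 = 9

9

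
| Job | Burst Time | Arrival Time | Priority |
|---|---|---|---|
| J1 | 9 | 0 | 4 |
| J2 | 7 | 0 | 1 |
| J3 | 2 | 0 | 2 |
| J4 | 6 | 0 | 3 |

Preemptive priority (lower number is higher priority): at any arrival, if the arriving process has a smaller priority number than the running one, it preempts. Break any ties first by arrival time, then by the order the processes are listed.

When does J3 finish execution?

Schedule: | J2 0-7 | J3 7-9 | J4 9-15 | J1 15-24 |
Completion: J1=24  J2=7  J3=9  J4=15
Turnaround (C−A): J1=24  J2=7  J3=9  J4=15

9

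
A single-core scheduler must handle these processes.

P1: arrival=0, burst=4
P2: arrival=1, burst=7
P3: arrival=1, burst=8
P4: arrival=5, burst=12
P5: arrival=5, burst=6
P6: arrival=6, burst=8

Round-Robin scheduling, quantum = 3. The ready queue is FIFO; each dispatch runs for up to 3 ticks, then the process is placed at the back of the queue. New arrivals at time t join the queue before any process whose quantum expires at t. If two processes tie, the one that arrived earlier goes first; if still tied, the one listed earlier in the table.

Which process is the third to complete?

Timeline: | P1 0-3 | P2 3-6 | P3 6-9 | P1 9-10 | P4 10-13 | P5 13-16 | P6 16-19 | P2 19-22 | P3 22-25 | P4 25-28 | P5 28-31 | P6 31-34 | P2 34-35 | P3 35-37 | P4 37-40 | P6 40-42 | P4 42-45 |
Completion: P1=10  P2=35  P3=37  P4=45  P5=31  P6=42
Finish order: P1 → P5 → P2 → P3 → P6 → P4

P2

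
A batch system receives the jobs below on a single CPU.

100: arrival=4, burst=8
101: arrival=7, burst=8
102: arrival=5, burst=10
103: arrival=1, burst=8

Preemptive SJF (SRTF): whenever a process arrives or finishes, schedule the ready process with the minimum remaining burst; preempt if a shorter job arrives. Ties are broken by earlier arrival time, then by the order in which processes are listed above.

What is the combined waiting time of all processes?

35

Timeline: | idle 0-1 | 103 1-9 | 100 9-17 | 101 17-25 | 102 25-35 |
Completion: 100=17  101=25  102=35  103=9
Turnaround (C−A): 100=13  101=18  102=30  103=8
Waiting = turnaround − burst: 100=5, 101=10, 102=20, 103=0
Total waiting = 5 + 10 + 20 + 0 = 35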